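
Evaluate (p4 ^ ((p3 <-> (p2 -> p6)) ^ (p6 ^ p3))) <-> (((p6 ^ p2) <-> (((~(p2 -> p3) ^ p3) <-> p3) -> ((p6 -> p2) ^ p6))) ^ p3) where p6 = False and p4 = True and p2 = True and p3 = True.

p2 -> p6 = True -> False = False
p3 <-> (p2 -> p6) = True <-> False = False
p6 ^ p3 = False ^ True = True
(p3 <-> (p2 -> p6)) ^ (p6 ^ p3) = False ^ True = True
p4 ^ ((p3 <-> (p2 -> p6)) ^ (p6 ^ p3)) = True ^ True = False
p6 ^ p2 = False ^ True = True
p2 -> p3 = True -> True = True
~(p2 -> p3) = ~True = False
~(p2 -> p3) ^ p3 = False ^ True = True
(~(p2 -> p3) ^ p3) <-> p3 = True <-> True = True
p6 -> p2 = False -> True = True
(p6 -> p2) ^ p6 = True ^ False = True
((~(p2 -> p3) ^ p3) <-> p3) -> ((p6 -> p2) ^ p6) = True -> True = True
(p6 ^ p2) <-> (((~(p2 -> p3) ^ p3) <-> p3) -> ((p6 -> p2) ^ p6)) = True <-> True = True
((p6 ^ p2) <-> (((~(p2 -> p3) ^ p3) <-> p3) -> ((p6 -> p2) ^ p6))) ^ p3 = True ^ True = False
(p4 ^ ((p3 <-> (p2 -> p6)) ^ (p6 ^ p3))) <-> (((p6 ^ p2) <-> (((~(p2 -> p3) ^ p3) <-> p3) -> ((p6 -> p2) ^ p6))) ^ p3) = False <-> False = True

True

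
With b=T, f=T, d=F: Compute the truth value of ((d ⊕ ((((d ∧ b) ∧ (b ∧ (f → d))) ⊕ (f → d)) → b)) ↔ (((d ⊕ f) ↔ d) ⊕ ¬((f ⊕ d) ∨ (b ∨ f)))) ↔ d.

d ∧ b = F ∧ T = F
f → d = T → F = F
b ∧ (f → d) = T ∧ F = F
(d ∧ b) ∧ (b ∧ (f → d)) = F ∧ F = F
f → d = T → F = F
((d ∧ b) ∧ (b ∧ (f → d))) ⊕ (f → d) = F ⊕ F = F
(((d ∧ b) ∧ (b ∧ (f → d))) ⊕ (f → d)) → b = F → T = T
d ⊕ ((((d ∧ b) ∧ (b ∧ (f → d))) ⊕ (f → d)) → b) = F ⊕ T = T
d ⊕ f = F ⊕ T = T
(d ⊕ f) ↔ d = T ↔ F = F
f ⊕ d = T ⊕ F = T
b ∨ f = T ∨ T = T
(f ⊕ d) ∨ (b ∨ f) = T ∨ T = T
¬((f ⊕ d) ∨ (b ∨ f)) = ¬T = F
((d ⊕ f) ↔ d) ⊕ ¬((f ⊕ d) ∨ (b ∨ f)) = F ⊕ F = F
(d ⊕ ((((d ∧ b) ∧ (b ∧ (f → d))) ⊕ (f → d)) → b)) ↔ (((d ⊕ f) ↔ d) ⊕ ¬((f ⊕ d) ∨ (b ∨ f))) = T ↔ F = F
((d ⊕ ((((d ∧ b) ∧ (b ∧ (f → d))) ⊕ (f → d)) → b)) ↔ (((d ⊕ f) ↔ d) ⊕ ¬((f ⊕ d) ∨ (b ∨ f)))) ↔ d = F ↔ F = T

T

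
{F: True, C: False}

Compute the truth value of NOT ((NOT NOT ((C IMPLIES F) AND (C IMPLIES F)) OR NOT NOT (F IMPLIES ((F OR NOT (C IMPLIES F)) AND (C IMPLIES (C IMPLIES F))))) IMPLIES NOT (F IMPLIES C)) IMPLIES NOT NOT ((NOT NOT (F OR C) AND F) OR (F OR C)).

True

C IMPLIES F = False IMPLIES True = True
C IMPLIES F = False IMPLIES True = True
(C IMPLIES F) AND (C IMPLIES F) = True AND True = True
NOT ((C IMPLIES F) AND (C IMPLIES F)) = NOT True = False
NOT NOT ((C IMPLIES F) AND (C IMPLIES F)) = NOT False = True
C IMPLIES F = False IMPLIES True = True
NOT (C IMPLIES F) = NOT True = False
F OR NOT (C IMPLIES F) = True OR False = True
C IMPLIES F = False IMPLIES True = True
C IMPLIES (C IMPLIES F) = False IMPLIES True = True
(F OR NOT (C IMPLIES F)) AND (C IMPLIES (C IMPLIES F)) = True AND True = True
F IMPLIES ((F OR NOT (C IMPLIES F)) AND (C IMPLIES (C IMPLIES F))) = True IMPLIES True = True
NOT (F IMPLIES ((F OR NOT (C IMPLIES F)) AND (C IMPLIES (C IMPLIES F)))) = NOT True = False
NOT NOT (F IMPLIES ((F OR NOT (C IMPLIES F)) AND (C IMPLIES (C IMPLIES F)))) = NOT False = True
NOT NOT ((C IMPLIES F) AND (C IMPLIES F)) OR NOT NOT (F IMPLIES ((F OR NOT (C IMPLIES F)) AND (C IMPLIES (C IMPLIES F)))) = True OR True = True
F IMPLIES C = True IMPLIES False = False
NOT (F IMPLIES C) = NOT False = True
(NOT NOT ((C IMPLIES F) AND (C IMPLIES F)) OR NOT NOT (F IMPLIES ((F OR NOT (C IMPLIES F)) AND (C IMPLIES (C IMPLIES F))))) IMPLIES NOT (F IMPLIES C) = True IMPLIES True = True
NOT ((NOT NOT ((C IMPLIES F) AND (C IMPLIES F)) OR NOT NOT (F IMPLIES ((F OR NOT (C IMPLIES F)) AND (C IMPLIES (C IMPLIES F))))) IMPLIES NOT (F IMPLIES C)) = NOT True = False
F OR C = True OR False = True
NOT (F OR C) = NOT True = False
NOT NOT (F OR C) = NOT False = True
NOT NOT (F OR C) AND F = True AND True = True
F OR C = True OR False = True
(NOT NOT (F OR C) AND F) OR (F OR C) = True OR True = True
NOT ((NOT NOT (F OR C) AND F) OR (F OR C)) = NOT True = False
NOT NOT ((NOT NOT (F OR C) AND F) OR (F OR C)) = NOT False = True
NOT ((NOT NOT ((C IMPLIES F) AND (C IMPLIES F)) OR NOT NOT (F IMPLIES ((F OR NOT (C IMPLIES F)) AND (C IMPLIES (C IMPLIES F))))) IMPLIES NOT (F IMPLIES C)) IMPLIES NOT NOT ((NOT NOT (F OR C) AND F) OR (F OR C)) = False IMPLIES True = True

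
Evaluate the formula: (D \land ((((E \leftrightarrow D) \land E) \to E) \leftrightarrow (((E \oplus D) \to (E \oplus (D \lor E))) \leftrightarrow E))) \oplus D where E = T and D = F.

E \leftrightarrow D = T \leftrightarrow F = F
(E \leftrightarrow D) \land E = F \land T = F
((E \leftrightarrow D) \land E) \to E = F \to T = T
E \oplus D = T \oplus F = T
D \lor E = F \lor T = T
E \oplus (D \lor E) = T \oplus T = F
(E \oplus D) \to (E \oplus (D \lor E)) = T \to F = F
((E \oplus D) \to (E \oplus (D \lor E))) \leftrightarrow E = F \leftrightarrow T = F
(((E \leftrightarrow D) \land E) \to E) \leftrightarrow (((E \oplus D) \to (E \oplus (D \lor E))) \leftrightarrow E) = T \leftrightarrow F = F
D \land ((((E \leftrightarrow D) \land E) \to E) \leftrightarrow (((E \oplus D) \to (E \oplus (D \lor E))) \leftrightarrow E)) = F \land F = F
(D \land ((((E \leftrightarrow D) \land E) \to E) \leftrightarrow (((E \oplus D) \to (E \oplus (D \lor E))) \leftrightarrow E))) \oplus D = F \oplus F = F

F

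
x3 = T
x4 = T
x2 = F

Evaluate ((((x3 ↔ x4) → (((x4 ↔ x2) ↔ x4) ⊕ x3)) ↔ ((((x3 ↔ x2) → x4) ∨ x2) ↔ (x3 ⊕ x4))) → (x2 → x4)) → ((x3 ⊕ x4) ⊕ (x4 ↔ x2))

x3 ↔ x4 = T ↔ T = T
x4 ↔ x2 = T ↔ F = F
(x4 ↔ x2) ↔ x4 = F ↔ T = F
((x4 ↔ x2) ↔ x4) ⊕ x3 = F ⊕ T = T
(x3 ↔ x4) → (((x4 ↔ x2) ↔ x4) ⊕ x3) = T → T = T
x3 ↔ x2 = T ↔ F = F
(x3 ↔ x2) → x4 = F → T = T
((x3 ↔ x2) → x4) ∨ x2 = T ∨ F = T
x3 ⊕ x4 = T ⊕ T = F
(((x3 ↔ x2) → x4) ∨ x2) ↔ (x3 ⊕ x4) = T ↔ F = F
((x3 ↔ x4) → (((x4 ↔ x2) ↔ x4) ⊕ x3)) ↔ ((((x3 ↔ x2) → x4) ∨ x2) ↔ (x3 ⊕ x4)) = T ↔ F = F
x2 → x4 = F → T = T
(((x3 ↔ x4) → (((x4 ↔ x2) ↔ x4) ⊕ x3)) ↔ ((((x3 ↔ x2) → x4) ∨ x2) ↔ (x3 ⊕ x4))) → (x2 → x4) = F → T = T
x3 ⊕ x4 = T ⊕ T = F
x4 ↔ x2 = T ↔ F = F
(x3 ⊕ x4) ⊕ (x4 ↔ x2) = F ⊕ F = F
((((x3 ↔ x4) → (((x4 ↔ x2) ↔ x4) ⊕ x3)) ↔ ((((x3 ↔ x2) → x4) ∨ x2) ↔ (x3 ⊕ x4))) → (x2 → x4)) → ((x3 ⊕ x4) ⊕ (x4 ↔ x2)) = T → F = F

F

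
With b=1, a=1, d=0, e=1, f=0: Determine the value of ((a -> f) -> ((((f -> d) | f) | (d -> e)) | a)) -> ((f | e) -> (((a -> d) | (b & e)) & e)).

1

Substituting b=1, a=1, d=0, e=1, f=0:
a -> f = 1 -> 0 = 0
f -> d = 0 -> 0 = 1
(f -> d) | f = 1 | 0 = 1
d -> e = 0 -> 1 = 1
((f -> d) | f) | (d -> e) = 1 | 1 = 1
(((f -> d) | f) | (d -> e)) | a = 1 | 1 = 1
(a -> f) -> ((((f -> d) | f) | (d -> e)) | a) = 0 -> 1 = 1
f | e = 0 | 1 = 1
a -> d = 1 -> 0 = 0
b & e = 1 & 1 = 1
(a -> d) | (b & e) = 0 | 1 = 1
((a -> d) | (b & e)) & e = 1 & 1 = 1
(f | e) -> (((a -> d) | (b & e)) & e) = 1 -> 1 = 1
((a -> f) -> ((((f -> d) | f) | (d -> e)) | a)) -> ((f | e) -> (((a -> d) | (b & e)) & e)) = 1 -> 1 = 1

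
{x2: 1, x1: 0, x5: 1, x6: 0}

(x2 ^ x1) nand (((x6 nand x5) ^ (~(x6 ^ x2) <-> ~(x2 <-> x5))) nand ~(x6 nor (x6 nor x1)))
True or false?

x2 ^ x1 = 1 ^ 0 = 1
x6 nand x5 = 0 nand 1 = 1
x6 ^ x2 = 0 ^ 1 = 1
~(x6 ^ x2) = ~1 = 0
x2 <-> x5 = 1 <-> 1 = 1
~(x2 <-> x5) = ~1 = 0
~(x6 ^ x2) <-> ~(x2 <-> x5) = 0 <-> 0 = 1
(x6 nand x5) ^ (~(x6 ^ x2) <-> ~(x2 <-> x5)) = 1 ^ 1 = 0
x6 nor x1 = 0 nor 0 = 1
x6 nor (x6 nor x1) = 0 nor 1 = 0
~(x6 nor (x6 nor x1)) = ~0 = 1
((x6 nand x5) ^ (~(x6 ^ x2) <-> ~(x2 <-> x5))) nand ~(x6 nor (x6 nor x1)) = 0 nand 1 = 1
(x2 ^ x1) nand (((x6 nand x5) ^ (~(x6 ^ x2) <-> ~(x2 <-> x5))) nand ~(x6 nor (x6 nor x1))) = 1 nand 1 = 0

0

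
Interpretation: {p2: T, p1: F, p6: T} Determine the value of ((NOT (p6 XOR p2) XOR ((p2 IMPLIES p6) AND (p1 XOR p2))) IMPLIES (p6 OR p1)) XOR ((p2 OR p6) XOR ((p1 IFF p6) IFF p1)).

p6 XOR p2 = T XOR T = F
NOT (p6 XOR p2) = NOT F = T
p2 IMPLIES p6 = T IMPLIES T = T
p1 XOR p2 = F XOR T = T
(p2 IMPLIES p6) AND (p1 XOR p2) = T AND T = T
NOT (p6 XOR p2) XOR ((p2 IMPLIES p6) AND (p1 XOR p2)) = T XOR T = F
p6 OR p1 = T OR F = T
(NOT (p6 XOR p2) XOR ((p2 IMPLIES p6) AND (p1 XOR p2))) IMPLIES (p6 OR p1) = F IMPLIES T = T
p2 OR p6 = T OR T = T
p1 IFF p6 = F IFF T = F
(p1 IFF p6) IFF p1 = F IFF F = T
(p2 OR p6) XOR ((p1 IFF p6) IFF p1) = T XOR T = F
((NOT (p6 XOR p2) XOR ((p2 IMPLIES p6) AND (p1 XOR p2))) IMPLIES (p6 OR p1)) XOR ((p2 OR p6) XOR ((p1 IFF p6) IFF p1)) = T XOR F = T

T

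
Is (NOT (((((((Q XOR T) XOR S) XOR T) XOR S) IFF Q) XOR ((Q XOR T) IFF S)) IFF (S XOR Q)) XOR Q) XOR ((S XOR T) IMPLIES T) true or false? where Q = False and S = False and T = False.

True

Q XOR T = False XOR False = False
(Q XOR T) XOR S = False XOR False = False
((Q XOR T) XOR S) XOR T = False XOR False = False
(((Q XOR T) XOR S) XOR T) XOR S = False XOR False = False
((((Q XOR T) XOR S) XOR T) XOR S) IFF Q = False IFF False = True
Q XOR T = False XOR False = False
(Q XOR T) IFF S = False IFF False = True
(((((Q XOR T) XOR S) XOR T) XOR S) IFF Q) XOR ((Q XOR T) IFF S) = True XOR True = False
S XOR Q = False XOR False = False
((((((Q XOR T) XOR S) XOR T) XOR S) IFF Q) XOR ((Q XOR T) IFF S)) IFF (S XOR Q) = False IFF False = True
NOT (((((((Q XOR T) XOR S) XOR T) XOR S) IFF Q) XOR ((Q XOR T) IFF S)) IFF (S XOR Q)) = NOT True = False
NOT (((((((Q XOR T) XOR S) XOR T) XOR S) IFF Q) XOR ((Q XOR T) IFF S)) IFF (S XOR Q)) XOR Q = False XOR False = False
S XOR T = False XOR False = False
(S XOR T) IMPLIES T = False IMPLIES False = True
(NOT (((((((Q XOR T) XOR S) XOR T) XOR S) IFF Q) XOR ((Q XOR T) IFF S)) IFF (S XOR Q)) XOR Q) XOR ((S XOR T) IMPLIES T) = False XOR True = True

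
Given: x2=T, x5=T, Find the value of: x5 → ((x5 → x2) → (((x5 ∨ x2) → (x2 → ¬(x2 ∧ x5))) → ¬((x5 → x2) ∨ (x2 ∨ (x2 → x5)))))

T

Substituting x2=T, x5=T:
x5 → x2 = T → T = T
x5 ∨ x2 = T ∨ T = T
x2 ∧ x5 = T ∧ T = T
¬(x2 ∧ x5) = ¬T = F
x2 → ¬(x2 ∧ x5) = T → F = F
(x5 ∨ x2) → (x2 → ¬(x2 ∧ x5)) = T → F = F
x5 → x2 = T → T = T
x2 → x5 = T → T = T
x2 ∨ (x2 → x5) = T ∨ T = T
(x5 → x2) ∨ (x2 ∨ (x2 → x5)) = T ∨ T = T
¬((x5 → x2) ∨ (x2 ∨ (x2 → x5))) = ¬T = F
((x5 ∨ x2) → (x2 → ¬(x2 ∧ x5))) → ¬((x5 → x2) ∨ (x2 ∨ (x2 → x5))) = F → F = T
(x5 → x2) → (((x5 ∨ x2) → (x2 → ¬(x2 ∧ x5))) → ¬((x5 → x2) ∨ (x2 ∨ (x2 → x5)))) = T → T = T
x5 → ((x5 → x2) → (((x5 ∨ x2) → (x2 → ¬(x2 ∧ x5))) → ¬((x5 → x2) ∨ (x2 ∨ (x2 → x5))))) = T → T = T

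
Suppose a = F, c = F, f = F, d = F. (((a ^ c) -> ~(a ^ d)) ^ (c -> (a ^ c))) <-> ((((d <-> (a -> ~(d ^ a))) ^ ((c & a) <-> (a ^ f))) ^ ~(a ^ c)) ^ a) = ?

T

a ^ c = F ^ F = F
a ^ d = F ^ F = F
~(a ^ d) = ~F = T
(a ^ c) -> ~(a ^ d) = F -> T = T
a ^ c = F ^ F = F
c -> (a ^ c) = F -> F = T
((a ^ c) -> ~(a ^ d)) ^ (c -> (a ^ c)) = T ^ T = F
d ^ a = F ^ F = F
~(d ^ a) = ~F = T
a -> ~(d ^ a) = F -> T = T
d <-> (a -> ~(d ^ a)) = F <-> T = F
c & a = F & F = F
a ^ f = F ^ F = F
(c & a) <-> (a ^ f) = F <-> F = T
(d <-> (a -> ~(d ^ a))) ^ ((c & a) <-> (a ^ f)) = F ^ T = T
a ^ c = F ^ F = F
~(a ^ c) = ~F = T
((d <-> (a -> ~(d ^ a))) ^ ((c & a) <-> (a ^ f))) ^ ~(a ^ c) = T ^ T = F
(((d <-> (a -> ~(d ^ a))) ^ ((c & a) <-> (a ^ f))) ^ ~(a ^ c)) ^ a = F ^ F = F
(((a ^ c) -> ~(a ^ d)) ^ (c -> (a ^ c))) <-> ((((d <-> (a -> ~(d ^ a))) ^ ((c & a) <-> (a ^ f))) ^ ~(a ^ c)) ^ a) = F <-> F = T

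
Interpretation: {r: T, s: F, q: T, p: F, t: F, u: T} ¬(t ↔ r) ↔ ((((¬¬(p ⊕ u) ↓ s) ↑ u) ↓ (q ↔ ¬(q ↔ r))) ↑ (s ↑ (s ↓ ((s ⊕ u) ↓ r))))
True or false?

t ↔ r = F ↔ T = F
¬(t ↔ r) = ¬F = T
p ⊕ u = F ⊕ T = T
¬(p ⊕ u) = ¬T = F
¬¬(p ⊕ u) = ¬F = T
¬¬(p ⊕ u) ↓ s = T ↓ F = F
(¬¬(p ⊕ u) ↓ s) ↑ u = F ↑ T = T
q ↔ r = T ↔ T = T
¬(q ↔ r) = ¬T = F
q ↔ ¬(q ↔ r) = T ↔ F = F
((¬¬(p ⊕ u) ↓ s) ↑ u) ↓ (q ↔ ¬(q ↔ r)) = T ↓ F = F
s ⊕ u = F ⊕ T = T
(s ⊕ u) ↓ r = T ↓ T = F
s ↓ ((s ⊕ u) ↓ r) = F ↓ F = T
s ↑ (s ↓ ((s ⊕ u) ↓ r)) = F ↑ T = T
(((¬¬(p ⊕ u) ↓ s) ↑ u) ↓ (q ↔ ¬(q ↔ r))) ↑ (s ↑ (s ↓ ((s ⊕ u) ↓ r))) = F ↑ T = T
¬(t ↔ r) ↔ ((((¬¬(p ⊕ u) ↓ s) ↑ u) ↓ (q ↔ ¬(q ↔ r))) ↑ (s ↑ (s ↓ ((s ⊕ u) ↓ r)))) = T ↔ T = T

T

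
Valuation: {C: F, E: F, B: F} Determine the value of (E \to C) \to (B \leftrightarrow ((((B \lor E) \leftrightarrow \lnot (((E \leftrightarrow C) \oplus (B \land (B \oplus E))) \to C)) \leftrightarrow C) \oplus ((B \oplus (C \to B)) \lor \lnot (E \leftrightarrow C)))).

T

E \to C = F \to F = T
B \lor E = F \lor F = F
E \leftrightarrow C = F \leftrightarrow F = T
B \oplus E = F \oplus F = F
B \land (B \oplus E) = F \land F = F
(E \leftrightarrow C) \oplus (B \land (B \oplus E)) = T \oplus F = T
((E \leftrightarrow C) \oplus (B \land (B \oplus E))) \to C = T \to F = F
\lnot (((E \leftrightarrow C) \oplus (B \land (B \oplus E))) \to C) = \lnot F = T
(B \lor E) \leftrightarrow \lnot (((E \leftrightarrow C) \oplus (B \land (B \oplus E))) \to C) = F \leftrightarrow T = F
((B \lor E) \leftrightarrow \lnot (((E \leftrightarrow C) \oplus (B \land (B \oplus E))) \to C)) \leftrightarrow C = F \leftrightarrow F = T
C \to B = F \to F = T
B \oplus (C \to B) = F \oplus T = T
E \leftrightarrow C = F \leftrightarrow F = T
\lnot (E \leftrightarrow C) = \lnot T = F
(B \oplus (C \to B)) \lor \lnot (E \leftrightarrow C) = T \lor F = T
(((B \lor E) \leftrightarrow \lnot (((E \leftrightarrow C) \oplus (B \land (B \oplus E))) \to C)) \leftrightarrow C) \oplus ((B \oplus (C \to B)) \lor \lnot (E \leftrightarrow C)) = T \oplus T = F
B \leftrightarrow ((((B \lor E) \leftrightarrow \lnot (((E \leftrightarrow C) \oplus (B \land (B \oplus E))) \to C)) \leftrightarrow C) \oplus ((B \oplus (C \to B)) \lor \lnot (E \leftrightarrow C))) = F \leftrightarrow F = T
(E \to C) \to (B \leftrightarrow ((((B \lor E) \leftrightarrow \lnot (((E \leftrightarrow C) \oplus (B \land (B \oplus E))) \to C)) \leftrightarrow C) \oplus ((B \oplus (C \to B)) \lor \lnot (E \leftrightarrow C)))) = T \to T = T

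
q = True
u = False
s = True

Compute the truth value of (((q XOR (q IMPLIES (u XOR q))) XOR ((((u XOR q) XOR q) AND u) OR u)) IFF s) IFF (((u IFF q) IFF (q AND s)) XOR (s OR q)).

False

u XOR q = False XOR True = True
q IMPLIES (u XOR q) = True IMPLIES True = True
q XOR (q IMPLIES (u XOR q)) = True XOR True = False
u XOR q = False XOR True = True
(u XOR q) XOR q = True XOR True = False
((u XOR q) XOR q) AND u = False AND False = False
(((u XOR q) XOR q) AND u) OR u = False OR False = False
(q XOR (q IMPLIES (u XOR q))) XOR ((((u XOR q) XOR q) AND u) OR u) = False XOR False = False
((q XOR (q IMPLIES (u XOR q))) XOR ((((u XOR q) XOR q) AND u) OR u)) IFF s = False IFF True = False
u IFF q = False IFF True = False
q AND s = True AND True = True
(u IFF q) IFF (q AND s) = False IFF True = False
s OR q = True OR True = True
((u IFF q) IFF (q AND s)) XOR (s OR q) = False XOR True = True
(((q XOR (q IMPLIES (u XOR q))) XOR ((((u XOR q) XOR q) AND u) OR u)) IFF s) IFF (((u IFF q) IFF (q AND s)) XOR (s OR q)) = False IFF True = False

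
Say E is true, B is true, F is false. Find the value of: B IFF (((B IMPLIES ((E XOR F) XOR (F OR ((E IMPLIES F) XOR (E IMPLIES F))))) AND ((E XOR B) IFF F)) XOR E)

Substituting E=True, B=True, F=False:
E XOR F = True XOR False = True
E IMPLIES F = True IMPLIES False = False
E IMPLIES F = True IMPLIES False = False
(E IMPLIES F) XOR (E IMPLIES F) = False XOR False = False
F OR ((E IMPLIES F) XOR (E IMPLIES F)) = False OR False = False
(E XOR F) XOR (F OR ((E IMPLIES F) XOR (E IMPLIES F))) = True XOR False = True
B IMPLIES ((E XOR F) XOR (F OR ((E IMPLIES F) XOR (E IMPLIES F)))) = True IMPLIES True = True
E XOR B = True XOR True = False
(E XOR B) IFF F = False IFF False = True
(B IMPLIES ((E XOR F) XOR (F OR ((E IMPLIES F) XOR (E IMPLIES F))))) AND ((E XOR B) IFF F) = True AND True = True
((B IMPLIES ((E XOR F) XOR (F OR ((E IMPLIES F) XOR (E IMPLIES F))))) AND ((E XOR B) IFF F)) XOR E = True XOR True = False
B IFF (((B IMPLIES ((E XOR F) XOR (F OR ((E IMPLIES F) XOR (E IMPLIES F))))) AND ((E XOR B) IFF F)) XOR E) = True IFF False = False

False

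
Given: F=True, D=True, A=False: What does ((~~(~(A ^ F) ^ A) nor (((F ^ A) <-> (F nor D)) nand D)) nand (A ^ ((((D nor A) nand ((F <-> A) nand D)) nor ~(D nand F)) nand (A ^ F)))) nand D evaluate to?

False

A ^ F = False ^ True = True
~(A ^ F) = ~True = False
~(A ^ F) ^ A = False ^ False = False
~(~(A ^ F) ^ A) = ~False = True
~~(~(A ^ F) ^ A) = ~True = False
F ^ A = True ^ False = True
F nor D = True nor True = False
(F ^ A) <-> (F nor D) = True <-> False = False
((F ^ A) <-> (F nor D)) nand D = False nand True = True
~~(~(A ^ F) ^ A) nor (((F ^ A) <-> (F nor D)) nand D) = False nor True = False
D nor A = True nor False = False
F <-> A = True <-> False = False
(F <-> A) nand D = False nand True = True
(D nor A) nand ((F <-> A) nand D) = False nand True = True
D nand F = True nand True = False
~(D nand F) = ~False = True
((D nor A) nand ((F <-> A) nand D)) nor ~(D nand F) = True nor True = False
A ^ F = False ^ True = True
(((D nor A) nand ((F <-> A) nand D)) nor ~(D nand F)) nand (A ^ F) = False nand True = True
A ^ ((((D nor A) nand ((F <-> A) nand D)) nor ~(D nand F)) nand (A ^ F)) = False ^ True = True
(~~(~(A ^ F) ^ A) nor (((F ^ A) <-> (F nor D)) nand D)) nand (A ^ ((((D nor A) nand ((F <-> A) nand D)) nor ~(D nand F)) nand (A ^ F))) = False nand True = True
((~~(~(A ^ F) ^ A) nor (((F ^ A) <-> (F nor D)) nand D)) nand (A ^ ((((D nor A) nand ((F <-> A) nand D)) nor ~(D nand F)) nand (A ^ F)))) nand D = True nand True = False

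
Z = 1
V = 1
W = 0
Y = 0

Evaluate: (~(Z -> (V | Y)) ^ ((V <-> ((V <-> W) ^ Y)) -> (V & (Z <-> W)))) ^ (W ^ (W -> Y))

V | Y = 1 | 0 = 1
Z -> (V | Y) = 1 -> 1 = 1
~(Z -> (V | Y)) = ~1 = 0
V <-> W = 1 <-> 0 = 0
(V <-> W) ^ Y = 0 ^ 0 = 0
V <-> ((V <-> W) ^ Y) = 1 <-> 0 = 0
Z <-> W = 1 <-> 0 = 0
V & (Z <-> W) = 1 & 0 = 0
(V <-> ((V <-> W) ^ Y)) -> (V & (Z <-> W)) = 0 -> 0 = 1
~(Z -> (V | Y)) ^ ((V <-> ((V <-> W) ^ Y)) -> (V & (Z <-> W))) = 0 ^ 1 = 1
W -> Y = 0 -> 0 = 1
W ^ (W -> Y) = 0 ^ 1 = 1
(~(Z -> (V | Y)) ^ ((V <-> ((V <-> W) ^ Y)) -> (V & (Z <-> W)))) ^ (W ^ (W -> Y)) = 1 ^ 1 = 0

0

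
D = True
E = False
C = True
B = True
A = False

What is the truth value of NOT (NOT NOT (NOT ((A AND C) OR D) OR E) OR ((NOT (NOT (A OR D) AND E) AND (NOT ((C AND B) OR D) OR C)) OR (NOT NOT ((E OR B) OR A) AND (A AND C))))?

A AND C = False AND True = False
(A AND C) OR D = False OR True = True
NOT ((A AND C) OR D) = NOT True = False
NOT ((A AND C) OR D) OR E = False OR False = False
NOT (NOT ((A AND C) OR D) OR E) = NOT False = True
NOT NOT (NOT ((A AND C) OR D) OR E) = NOT True = False
A OR D = False OR True = True
NOT (A OR D) = NOT True = False
NOT (A OR D) AND E = False AND False = False
NOT (NOT (A OR D) AND E) = NOT False = True
C AND B = True AND True = True
(C AND B) OR D = True OR True = True
NOT ((C AND B) OR D) = NOT True = False
NOT ((C AND B) OR D) OR C = False OR True = True
NOT (NOT (A OR D) AND E) AND (NOT ((C AND B) OR D) OR C) = True AND True = True
E OR B = False OR True = True
(E OR B) OR A = True OR False = True
NOT ((E OR B) OR A) = NOT True = False
NOT NOT ((E OR B) OR A) = NOT False = True
A AND C = False AND True = False
NOT NOT ((E OR B) OR A) AND (A AND C) = True AND False = False
(NOT (NOT (A OR D) AND E) AND (NOT ((C AND B) OR D) OR C)) OR (NOT NOT ((E OR B) OR A) AND (A AND C)) = True OR False = True
NOT NOT (NOT ((A AND C) OR D) OR E) OR ((NOT (NOT (A OR D) AND E) AND (NOT ((C AND B) OR D) OR C)) OR (NOT NOT ((E OR B) OR A) AND (A AND C))) = False OR True = True
NOT (NOT NOT (NOT ((A AND C) OR D) OR E) OR ((NOT (NOT (A OR D) AND E) AND (NOT ((C AND B) OR D) OR C)) OR (NOT NOT ((E OR B) OR A) AND (A AND C)))) = NOT True = False

False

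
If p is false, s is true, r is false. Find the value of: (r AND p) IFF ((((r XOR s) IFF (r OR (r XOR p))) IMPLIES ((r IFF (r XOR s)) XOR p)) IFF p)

Substituting p=false, s=true, r=false:
r AND p = false AND false = false
r XOR s = false XOR true = true
r XOR p = false XOR false = false
r OR (r XOR p) = false OR false = false
(r XOR s) IFF (r OR (r XOR p)) = true IFF false = false
r XOR s = false XOR true = true
r IFF (r XOR s) = false IFF true = false
(r IFF (r XOR s)) XOR p = false XOR false = false
((r XOR s) IFF (r OR (r XOR p))) IMPLIES ((r IFF (r XOR s)) XOR p) = false IMPLIES false = true
(((r XOR s) IFF (r OR (r XOR p))) IMPLIES ((r IFF (r XOR s)) XOR p)) IFF p = true IFF false = false
(r AND p) IFF ((((r XOR s) IFF (r OR (r XOR p))) IMPLIES ((r IFF (r XOR s)) XOR p)) IFF p) = false IFF false = true

true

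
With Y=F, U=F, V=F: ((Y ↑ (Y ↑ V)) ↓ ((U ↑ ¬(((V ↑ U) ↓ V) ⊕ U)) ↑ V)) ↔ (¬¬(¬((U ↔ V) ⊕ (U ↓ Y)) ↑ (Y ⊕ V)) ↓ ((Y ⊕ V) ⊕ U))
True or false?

Y ↑ V = F ↑ F = T
Y ↑ (Y ↑ V) = F ↑ T = T
V ↑ U = F ↑ F = T
(V ↑ U) ↓ V = T ↓ F = F
((V ↑ U) ↓ V) ⊕ U = F ⊕ F = F
¬(((V ↑ U) ↓ V) ⊕ U) = ¬F = T
U ↑ ¬(((V ↑ U) ↓ V) ⊕ U) = F ↑ T = T
(U ↑ ¬(((V ↑ U) ↓ V) ⊕ U)) ↑ V = T ↑ F = T
(Y ↑ (Y ↑ V)) ↓ ((U ↑ ¬(((V ↑ U) ↓ V) ⊕ U)) ↑ V) = T ↓ T = F
U ↔ V = F ↔ F = T
U ↓ Y = F ↓ F = T
(U ↔ V) ⊕ (U ↓ Y) = T ⊕ T = F
¬((U ↔ V) ⊕ (U ↓ Y)) = ¬F = T
Y ⊕ V = F ⊕ F = F
¬((U ↔ V) ⊕ (U ↓ Y)) ↑ (Y ⊕ V) = T ↑ F = T
¬(¬((U ↔ V) ⊕ (U ↓ Y)) ↑ (Y ⊕ V)) = ¬T = F
¬¬(¬((U ↔ V) ⊕ (U ↓ Y)) ↑ (Y ⊕ V)) = ¬F = T
Y ⊕ V = F ⊕ F = F
(Y ⊕ V) ⊕ U = F ⊕ F = F
¬¬(¬((U ↔ V) ⊕ (U ↓ Y)) ↑ (Y ⊕ V)) ↓ ((Y ⊕ V) ⊕ U) = T ↓ F = F
((Y ↑ (Y ↑ V)) ↓ ((U ↑ ¬(((V ↑ U) ↓ V) ⊕ U)) ↑ V)) ↔ (¬¬(¬((U ↔ V) ⊕ (U ↓ Y)) ↑ (Y ⊕ V)) ↓ ((Y ⊕ V) ⊕ U)) = F ↔ F = T

T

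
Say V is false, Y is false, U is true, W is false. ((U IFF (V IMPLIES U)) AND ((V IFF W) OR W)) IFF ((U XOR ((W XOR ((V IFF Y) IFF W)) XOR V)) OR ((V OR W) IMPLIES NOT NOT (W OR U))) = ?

V IMPLIES U = False IMPLIES True = True
U IFF (V IMPLIES U) = True IFF True = True
V IFF W = False IFF False = True
(V IFF W) OR W = True OR False = True
(U IFF (V IMPLIES U)) AND ((V IFF W) OR W) = True AND True = True
V IFF Y = False IFF False = True
(V IFF Y) IFF W = True IFF False = False
W XOR ((V IFF Y) IFF W) = False XOR False = False
(W XOR ((V IFF Y) IFF W)) XOR V = False XOR False = False
U XOR ((W XOR ((V IFF Y) IFF W)) XOR V) = True XOR False = True
V OR W = False OR False = False
W OR U = False OR True = True
NOT (W OR U) = NOT True = False
NOT NOT (W OR U) = NOT False = True
(V OR W) IMPLIES NOT NOT (W OR U) = False IMPLIES True = True
(U XOR ((W XOR ((V IFF Y) IFF W)) XOR V)) OR ((V OR W) IMPLIES NOT NOT (W OR U)) = True OR True = True
((U IFF (V IMPLIES U)) AND ((V IFF W) OR W)) IFF ((U XOR ((W XOR ((V IFF Y) IFF W)) XOR V)) OR ((V OR W) IMPLIES NOT NOT (W OR U))) = True IFF True = True

True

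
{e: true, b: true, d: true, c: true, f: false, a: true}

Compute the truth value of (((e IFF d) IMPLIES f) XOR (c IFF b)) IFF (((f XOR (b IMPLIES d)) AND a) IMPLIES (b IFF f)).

Substituting e=true, b=true, d=true, c=true, f=false, a=true:
e IFF d = true IFF true = true
(e IFF d) IMPLIES f = true IMPLIES false = false
c IFF b = true IFF true = true
((e IFF d) IMPLIES f) XOR (c IFF b) = false XOR true = true
b IMPLIES d = true IMPLIES true = true
f XOR (b IMPLIES d) = false XOR true = true
(f XOR (b IMPLIES d)) AND a = true AND true = true
b IFF f = true IFF false = false
((f XOR (b IMPLIES d)) AND a) IMPLIES (b IFF f) = true IMPLIES false = false
(((e IFF d) IMPLIES f) XOR (c IFF b)) IFF (((f XOR (b IMPLIES d)) AND a) IMPLIES (b IFF f)) = true IFF false = false

false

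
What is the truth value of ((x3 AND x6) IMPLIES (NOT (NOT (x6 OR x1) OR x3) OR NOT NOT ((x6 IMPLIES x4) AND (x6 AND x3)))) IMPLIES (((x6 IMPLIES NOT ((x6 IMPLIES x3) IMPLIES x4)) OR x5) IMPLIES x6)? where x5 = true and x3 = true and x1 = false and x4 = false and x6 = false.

false

Substituting x5=true, x3=true, x1=false, x4=false, x6=false:
x3 AND x6 = true AND false = false
x6 OR x1 = false OR false = false
NOT (x6 OR x1) = NOT false = true
NOT (x6 OR x1) OR x3 = true OR true = true
NOT (NOT (x6 OR x1) OR x3) = NOT true = false
x6 IMPLIES x4 = false IMPLIES false = true
x6 AND x3 = false AND true = false
(x6 IMPLIES x4) AND (x6 AND x3) = true AND false = false
NOT ((x6 IMPLIES x4) AND (x6 AND x3)) = NOT false = true
NOT NOT ((x6 IMPLIES x4) AND (x6 AND x3)) = NOT true = false
NOT (NOT (x6 OR x1) OR x3) OR NOT NOT ((x6 IMPLIES x4) AND (x6 AND x3)) = false OR false = false
(x3 AND x6) IMPLIES (NOT (NOT (x6 OR x1) OR x3) OR NOT NOT ((x6 IMPLIES x4) AND (x6 AND x3))) = false IMPLIES false = true
x6 IMPLIES x3 = false IMPLIES true = true
(x6 IMPLIES x3) IMPLIES x4 = true IMPLIES false = false
NOT ((x6 IMPLIES x3) IMPLIES x4) = NOT false = true
x6 IMPLIES NOT ((x6 IMPLIES x3) IMPLIES x4) = false IMPLIES true = true
(x6 IMPLIES NOT ((x6 IMPLIES x3) IMPLIES x4)) OR x5 = true OR true = true
((x6 IMPLIES NOT ((x6 IMPLIES x3) IMPLIES x4)) OR x5) IMPLIES x6 = true IMPLIES false = false
((x3 AND x6) IMPLIES (NOT (NOT (x6 OR x1) OR x3) OR NOT NOT ((x6 IMPLIES x4) AND (x6 AND x3)))) IMPLIES (((x6 IMPLIES NOT ((x6 IMPLIES x3) IMPLIES x4)) OR x5) IMPLIES x6) = true IMPLIES false = false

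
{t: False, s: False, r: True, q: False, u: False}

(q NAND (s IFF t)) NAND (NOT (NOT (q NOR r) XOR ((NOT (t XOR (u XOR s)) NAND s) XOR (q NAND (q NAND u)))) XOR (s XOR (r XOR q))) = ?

s IFF t = False IFF False = True
q NAND (s IFF t) = False NAND True = True
q NOR r = False NOR True = False
NOT (q NOR r) = NOT False = True
u XOR s = False XOR False = False
t XOR (u XOR s) = False XOR False = False
NOT (t XOR (u XOR s)) = NOT False = True
NOT (t XOR (u XOR s)) NAND s = True NAND False = True
q NAND u = False NAND False = True
q NAND (q NAND u) = False NAND True = True
(NOT (t XOR (u XOR s)) NAND s) XOR (q NAND (q NAND u)) = True XOR True = False
NOT (q NOR r) XOR ((NOT (t XOR (u XOR s)) NAND s) XOR (q NAND (q NAND u))) = True XOR False = True
NOT (NOT (q NOR r) XOR ((NOT (t XOR (u XOR s)) NAND s) XOR (q NAND (q NAND u)))) = NOT True = False
r XOR q = True XOR False = True
s XOR (r XOR q) = False XOR True = True
NOT (NOT (q NOR r) XOR ((NOT (t XOR (u XOR s)) NAND s) XOR (q NAND (q NAND u)))) XOR (s XOR (r XOR q)) = False XOR True = True
(q NAND (s IFF t)) NAND (NOT (NOT (q NOR r) XOR ((NOT (t XOR (u XOR s)) NAND s) XOR (q NAND (q NAND u)))) XOR (s XOR (r XOR q))) = True NAND True = False

False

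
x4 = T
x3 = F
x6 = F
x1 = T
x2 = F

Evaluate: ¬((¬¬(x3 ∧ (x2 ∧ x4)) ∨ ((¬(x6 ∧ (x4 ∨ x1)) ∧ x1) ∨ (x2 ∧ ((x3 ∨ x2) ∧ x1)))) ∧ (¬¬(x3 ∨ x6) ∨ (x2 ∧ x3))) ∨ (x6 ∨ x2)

T

x2 ∧ x4 = F ∧ T = F
x3 ∧ (x2 ∧ x4) = F ∧ F = F
¬(x3 ∧ (x2 ∧ x4)) = ¬F = T
¬¬(x3 ∧ (x2 ∧ x4)) = ¬T = F
x4 ∨ x1 = T ∨ T = T
x6 ∧ (x4 ∨ x1) = F ∧ T = F
¬(x6 ∧ (x4 ∨ x1)) = ¬F = T
¬(x6 ∧ (x4 ∨ x1)) ∧ x1 = T ∧ T = T
x3 ∨ x2 = F ∨ F = F
(x3 ∨ x2) ∧ x1 = F ∧ T = F
x2 ∧ ((x3 ∨ x2) ∧ x1) = F ∧ F = F
(¬(x6 ∧ (x4 ∨ x1)) ∧ x1) ∨ (x2 ∧ ((x3 ∨ x2) ∧ x1)) = T ∨ F = T
¬¬(x3 ∧ (x2 ∧ x4)) ∨ ((¬(x6 ∧ (x4 ∨ x1)) ∧ x1) ∨ (x2 ∧ ((x3 ∨ x2) ∧ x1))) = F ∨ T = T
x3 ∨ x6 = F ∨ F = F
¬(x3 ∨ x6) = ¬F = T
¬¬(x3 ∨ x6) = ¬T = F
x2 ∧ x3 = F ∧ F = F
¬¬(x3 ∨ x6) ∨ (x2 ∧ x3) = F ∨ F = F
(¬¬(x3 ∧ (x2 ∧ x4)) ∨ ((¬(x6 ∧ (x4 ∨ x1)) ∧ x1) ∨ (x2 ∧ ((x3 ∨ x2) ∧ x1)))) ∧ (¬¬(x3 ∨ x6) ∨ (x2 ∧ x3)) = T ∧ F = F
¬((¬¬(x3 ∧ (x2 ∧ x4)) ∨ ((¬(x6 ∧ (x4 ∨ x1)) ∧ x1) ∨ (x2 ∧ ((x3 ∨ x2) ∧ x1)))) ∧ (¬¬(x3 ∨ x6) ∨ (x2 ∧ x3))) = ¬F = T
x6 ∨ x2 = F ∨ F = F
¬((¬¬(x3 ∧ (x2 ∧ x4)) ∨ ((¬(x6 ∧ (x4 ∨ x1)) ∧ x1) ∨ (x2 ∧ ((x3 ∨ x2) ∧ x1)))) ∧ (¬¬(x3 ∨ x6) ∨ (x2 ∧ x3))) ∨ (x6 ∨ x2) = T ∨ F = T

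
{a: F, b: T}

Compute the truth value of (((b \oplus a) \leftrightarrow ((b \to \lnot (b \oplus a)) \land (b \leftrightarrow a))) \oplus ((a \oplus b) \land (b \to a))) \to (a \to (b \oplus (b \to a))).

b \oplus a = T \oplus F = T
b \oplus a = T \oplus F = T
\lnot (b \oplus a) = \lnot T = F
b \to \lnot (b \oplus a) = T \to F = F
b \leftrightarrow a = T \leftrightarrow F = F
(b \to \lnot (b \oplus a)) \land (b \leftrightarrow a) = F \land F = F
(b \oplus a) \leftrightarrow ((b \to \lnot (b \oplus a)) \land (b \leftrightarrow a)) = T \leftrightarrow F = F
a \oplus b = F \oplus T = T
b \to a = T \to F = F
(a \oplus b) \land (b \to a) = T \land F = F
((b \oplus a) \leftrightarrow ((b \to \lnot (b \oplus a)) \land (b \leftrightarrow a))) \oplus ((a \oplus b) \land (b \to a)) = F \oplus F = F
b \to a = T \to F = F
b \oplus (b \to a) = T \oplus F = T
a \to (b \oplus (b \to a)) = F \to T = T
(((b \oplus a) \leftrightarrow ((b \to \lnot (b \oplus a)) \land (b \leftrightarrow a))) \oplus ((a \oplus b) \land (b \to a))) \to (a \to (b \oplus (b \to a))) = F \to T = T

T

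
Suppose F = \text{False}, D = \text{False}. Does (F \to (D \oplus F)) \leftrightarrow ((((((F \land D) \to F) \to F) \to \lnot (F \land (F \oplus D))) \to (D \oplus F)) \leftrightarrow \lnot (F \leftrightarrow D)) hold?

Substituting F=\text{False}, D=\text{False}:
D \oplus F = \text{False} \oplus \text{False} = \text{False}
F \to (D \oplus F) = \text{False} \to \text{False} = \text{True}
F \land D = \text{False} \land \text{False} = \text{False}
(F \land D) \to F = \text{False} \to \text{False} = \text{True}
((F \land D) \to F) \to F = \text{True} \to \text{False} = \text{False}
F \oplus D = \text{False} \oplus \text{False} = \text{False}
F \land (F \oplus D) = \text{False} \land \text{False} = \text{False}
\lnot (F \land (F \oplus D)) = \lnot \text{False} = \text{True}
(((F \land D) \to F) \to F) \to \lnot (F \land (F \oplus D)) = \text{False} \to \text{True} = \text{True}
D \oplus F = \text{False} \oplus \text{False} = \text{False}
((((F \land D) \to F) \to F) \to \lnot (F \land (F \oplus D))) \to (D \oplus F) = \text{True} \to \text{False} = \text{False}
F \leftrightarrow D = \text{False} \leftrightarrow \text{False} = \text{True}
\lnot (F \leftrightarrow D) = \lnot \text{True} = \text{False}
(((((F \land D) \to F) \to F) \to \lnot (F \land (F \oplus D))) \to (D \oplus F)) \leftrightarrow \lnot (F \leftrightarrow D) = \text{False} \leftrightarrow \text{False} = \text{True}
(F \to (D \oplus F)) \leftrightarrow ((((((F \land D) \to F) \to F) \to \lnot (F \land (F \oplus D))) \to (D \oplus F)) \leftrightarrow \lnot (F \leftrightarrow D)) = \text{True} \leftrightarrow \text{True} = \text{True}

\text{True}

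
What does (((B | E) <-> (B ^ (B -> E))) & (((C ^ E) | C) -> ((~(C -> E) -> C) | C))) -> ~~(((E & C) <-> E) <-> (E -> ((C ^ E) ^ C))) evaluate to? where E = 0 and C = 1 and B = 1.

Substituting E=0, C=1, B=1:
B | E = 1 | 0 = 1
B -> E = 1 -> 0 = 0
B ^ (B -> E) = 1 ^ 0 = 1
(B | E) <-> (B ^ (B -> E)) = 1 <-> 1 = 1
C ^ E = 1 ^ 0 = 1
(C ^ E) | C = 1 | 1 = 1
C -> E = 1 -> 0 = 0
~(C -> E) = ~0 = 1
~(C -> E) -> C = 1 -> 1 = 1
(~(C -> E) -> C) | C = 1 | 1 = 1
((C ^ E) | C) -> ((~(C -> E) -> C) | C) = 1 -> 1 = 1
((B | E) <-> (B ^ (B -> E))) & (((C ^ E) | C) -> ((~(C -> E) -> C) | C)) = 1 & 1 = 1
E & C = 0 & 1 = 0
(E & C) <-> E = 0 <-> 0 = 1
C ^ E = 1 ^ 0 = 1
(C ^ E) ^ C = 1 ^ 1 = 0
E -> ((C ^ E) ^ C) = 0 -> 0 = 1
((E & C) <-> E) <-> (E -> ((C ^ E) ^ C)) = 1 <-> 1 = 1
~(((E & C) <-> E) <-> (E -> ((C ^ E) ^ C))) = ~1 = 0
~~(((E & C) <-> E) <-> (E -> ((C ^ E) ^ C))) = ~0 = 1
(((B | E) <-> (B ^ (B -> E))) & (((C ^ E) | C) -> ((~(C -> E) -> C) | C))) -> ~~(((E & C) <-> E) <-> (E -> ((C ^ E) ^ C))) = 1 -> 1 = 1

1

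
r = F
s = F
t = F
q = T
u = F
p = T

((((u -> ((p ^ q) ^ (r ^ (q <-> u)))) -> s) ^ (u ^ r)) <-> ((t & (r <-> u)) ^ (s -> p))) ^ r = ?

F

p ^ q = T ^ T = F
q <-> u = T <-> F = F
r ^ (q <-> u) = F ^ F = F
(p ^ q) ^ (r ^ (q <-> u)) = F ^ F = F
u -> ((p ^ q) ^ (r ^ (q <-> u))) = F -> F = T
(u -> ((p ^ q) ^ (r ^ (q <-> u)))) -> s = T -> F = F
u ^ r = F ^ F = F
((u -> ((p ^ q) ^ (r ^ (q <-> u)))) -> s) ^ (u ^ r) = F ^ F = F
r <-> u = F <-> F = T
t & (r <-> u) = F & T = F
s -> p = F -> T = T
(t & (r <-> u)) ^ (s -> p) = F ^ T = T
(((u -> ((p ^ q) ^ (r ^ (q <-> u)))) -> s) ^ (u ^ r)) <-> ((t & (r <-> u)) ^ (s -> p)) = F <-> T = F
((((u -> ((p ^ q) ^ (r ^ (q <-> u)))) -> s) ^ (u ^ r)) <-> ((t & (r <-> u)) ^ (s -> p))) ^ r = F ^ F = F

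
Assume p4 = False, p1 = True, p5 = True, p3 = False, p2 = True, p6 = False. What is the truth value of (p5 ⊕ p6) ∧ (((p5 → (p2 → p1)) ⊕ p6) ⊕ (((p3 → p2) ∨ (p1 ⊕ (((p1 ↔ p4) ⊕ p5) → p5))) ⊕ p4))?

p5 ⊕ p6 = True ⊕ False = True
p2 → p1 = True → True = True
p5 → (p2 → p1) = True → True = True
(p5 → (p2 → p1)) ⊕ p6 = True ⊕ False = True
p3 → p2 = False → True = True
p1 ↔ p4 = True ↔ False = False
(p1 ↔ p4) ⊕ p5 = False ⊕ True = True
((p1 ↔ p4) ⊕ p5) → p5 = True → True = True
p1 ⊕ (((p1 ↔ p4) ⊕ p5) → p5) = True ⊕ True = False
(p3 → p2) ∨ (p1 ⊕ (((p1 ↔ p4) ⊕ p5) → p5)) = True ∨ False = True
((p3 → p2) ∨ (p1 ⊕ (((p1 ↔ p4) ⊕ p5) → p5))) ⊕ p4 = True ⊕ False = True
((p5 → (p2 → p1)) ⊕ p6) ⊕ (((p3 → p2) ∨ (p1 ⊕ (((p1 ↔ p4) ⊕ p5) → p5))) ⊕ p4) = True ⊕ True = False
(p5 ⊕ p6) ∧ (((p5 → (p2 → p1)) ⊕ p6) ⊕ (((p3 → p2) ∨ (p1 ⊕ (((p1 ↔ p4) ⊕ p5) → p5))) ⊕ p4)) = True ∧ False = False

False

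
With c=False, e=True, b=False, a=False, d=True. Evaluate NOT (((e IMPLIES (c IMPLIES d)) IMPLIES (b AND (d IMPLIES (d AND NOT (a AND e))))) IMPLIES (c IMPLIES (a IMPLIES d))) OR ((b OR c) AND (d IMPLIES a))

c IMPLIES d = False IMPLIES True = True
e IMPLIES (c IMPLIES d) = True IMPLIES True = True
a AND e = False AND True = False
NOT (a AND e) = NOT False = True
d AND NOT (a AND e) = True AND True = True
d IMPLIES (d AND NOT (a AND e)) = True IMPLIES True = True
b AND (d IMPLIES (d AND NOT (a AND e))) = False AND True = False
(e IMPLIES (c IMPLIES d)) IMPLIES (b AND (d IMPLIES (d AND NOT (a AND e)))) = True IMPLIES False = False
a IMPLIES d = False IMPLIES True = True
c IMPLIES (a IMPLIES d) = False IMPLIES True = True
((e IMPLIES (c IMPLIES d)) IMPLIES (b AND (d IMPLIES (d AND NOT (a AND e))))) IMPLIES (c IMPLIES (a IMPLIES d)) = False IMPLIES True = True
NOT (((e IMPLIES (c IMPLIES d)) IMPLIES (b AND (d IMPLIES (d AND NOT (a AND e))))) IMPLIES (c IMPLIES (a IMPLIES d))) = NOT True = False
b OR c = False OR False = False
d IMPLIES a = True IMPLIES False = False
(b OR c) AND (d IMPLIES a) = False AND False = False
NOT (((e IMPLIES (c IMPLIES d)) IMPLIES (b AND (d IMPLIES (d AND NOT (a AND e))))) IMPLIES (c IMPLIES (a IMPLIES d))) OR ((b OR c) AND (d IMPLIES a)) = False OR False = False

False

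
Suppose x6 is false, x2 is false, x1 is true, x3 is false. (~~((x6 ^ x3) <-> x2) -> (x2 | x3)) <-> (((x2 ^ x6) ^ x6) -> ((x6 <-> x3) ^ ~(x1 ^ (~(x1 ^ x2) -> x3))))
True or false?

F

x6 ^ x3 = F ^ F = F
(x6 ^ x3) <-> x2 = F <-> F = T
~((x6 ^ x3) <-> x2) = ~T = F
~~((x6 ^ x3) <-> x2) = ~F = T
x2 | x3 = F | F = F
~~((x6 ^ x3) <-> x2) -> (x2 | x3) = T -> F = F
x2 ^ x6 = F ^ F = F
(x2 ^ x6) ^ x6 = F ^ F = F
x6 <-> x3 = F <-> F = T
x1 ^ x2 = T ^ F = T
~(x1 ^ x2) = ~T = F
~(x1 ^ x2) -> x3 = F -> F = T
x1 ^ (~(x1 ^ x2) -> x3) = T ^ T = F
~(x1 ^ (~(x1 ^ x2) -> x3)) = ~F = T
(x6 <-> x3) ^ ~(x1 ^ (~(x1 ^ x2) -> x3)) = T ^ T = F
((x2 ^ x6) ^ x6) -> ((x6 <-> x3) ^ ~(x1 ^ (~(x1 ^ x2) -> x3))) = F -> F = T
(~~((x6 ^ x3) <-> x2) -> (x2 | x3)) <-> (((x2 ^ x6) ^ x6) -> ((x6 <-> x3) ^ ~(x1 ^ (~(x1 ^ x2) -> x3)))) = F <-> T = F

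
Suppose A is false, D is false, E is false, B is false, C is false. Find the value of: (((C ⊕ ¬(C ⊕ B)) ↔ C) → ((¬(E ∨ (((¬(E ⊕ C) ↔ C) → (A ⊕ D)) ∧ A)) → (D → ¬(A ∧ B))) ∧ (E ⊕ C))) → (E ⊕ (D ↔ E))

True

C ⊕ B = False ⊕ False = False
¬(C ⊕ B) = ¬False = True
C ⊕ ¬(C ⊕ B) = False ⊕ True = True
(C ⊕ ¬(C ⊕ B)) ↔ C = True ↔ False = False
E ⊕ C = False ⊕ False = False
¬(E ⊕ C) = ¬False = True
¬(E ⊕ C) ↔ C = True ↔ False = False
A ⊕ D = False ⊕ False = False
(¬(E ⊕ C) ↔ C) → (A ⊕ D) = False → False = True
((¬(E ⊕ C) ↔ C) → (A ⊕ D)) ∧ A = True ∧ False = False
E ∨ (((¬(E ⊕ C) ↔ C) → (A ⊕ D)) ∧ A) = False ∨ False = False
¬(E ∨ (((¬(E ⊕ C) ↔ C) → (A ⊕ D)) ∧ A)) = ¬False = True
A ∧ B = False ∧ False = False
¬(A ∧ B) = ¬False = True
D → ¬(A ∧ B) = False → True = True
¬(E ∨ (((¬(E ⊕ C) ↔ C) → (A ⊕ D)) ∧ A)) → (D → ¬(A ∧ B)) = True → True = True
E ⊕ C = False ⊕ False = False
(¬(E ∨ (((¬(E ⊕ C) ↔ C) → (A ⊕ D)) ∧ A)) → (D → ¬(A ∧ B))) ∧ (E ⊕ C) = True ∧ False = False
((C ⊕ ¬(C ⊕ B)) ↔ C) → ((¬(E ∨ (((¬(E ⊕ C) ↔ C) → (A ⊕ D)) ∧ A)) → (D → ¬(A ∧ B))) ∧ (E ⊕ C)) = False → False = True
D ↔ E = False ↔ False = True
E ⊕ (D ↔ E) = False ⊕ True = True
(((C ⊕ ¬(C ⊕ B)) ↔ C) → ((¬(E ∨ (((¬(E ⊕ C) ↔ C) → (A ⊕ D)) ∧ A)) → (D → ¬(A ∧ B))) ∧ (E ⊕ C))) → (E ⊕ (D ↔ E)) = True → True = True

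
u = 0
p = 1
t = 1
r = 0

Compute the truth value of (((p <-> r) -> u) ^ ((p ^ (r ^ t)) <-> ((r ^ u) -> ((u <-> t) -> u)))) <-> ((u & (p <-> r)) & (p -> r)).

0

p <-> r = 1 <-> 0 = 0
(p <-> r) -> u = 0 -> 0 = 1
r ^ t = 0 ^ 1 = 1
p ^ (r ^ t) = 1 ^ 1 = 0
r ^ u = 0 ^ 0 = 0
u <-> t = 0 <-> 1 = 0
(u <-> t) -> u = 0 -> 0 = 1
(r ^ u) -> ((u <-> t) -> u) = 0 -> 1 = 1
(p ^ (r ^ t)) <-> ((r ^ u) -> ((u <-> t) -> u)) = 0 <-> 1 = 0
((p <-> r) -> u) ^ ((p ^ (r ^ t)) <-> ((r ^ u) -> ((u <-> t) -> u))) = 1 ^ 0 = 1
p <-> r = 1 <-> 0 = 0
u & (p <-> r) = 0 & 0 = 0
p -> r = 1 -> 0 = 0
(u & (p <-> r)) & (p -> r) = 0 & 0 = 0
(((p <-> r) -> u) ^ ((p ^ (r ^ t)) <-> ((r ^ u) -> ((u <-> t) -> u)))) <-> ((u & (p <-> r)) & (p -> r)) = 1 <-> 0 = 0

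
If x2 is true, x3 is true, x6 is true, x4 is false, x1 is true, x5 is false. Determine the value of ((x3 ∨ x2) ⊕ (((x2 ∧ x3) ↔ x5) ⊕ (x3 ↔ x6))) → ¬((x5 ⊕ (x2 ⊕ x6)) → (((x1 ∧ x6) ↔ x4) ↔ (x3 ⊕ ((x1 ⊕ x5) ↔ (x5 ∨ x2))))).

x3 ∨ x2 = T ∨ T = T
x2 ∧ x3 = T ∧ T = T
(x2 ∧ x3) ↔ x5 = T ↔ F = F
x3 ↔ x6 = T ↔ T = T
((x2 ∧ x3) ↔ x5) ⊕ (x3 ↔ x6) = F ⊕ T = T
(x3 ∨ x2) ⊕ (((x2 ∧ x3) ↔ x5) ⊕ (x3 ↔ x6)) = T ⊕ T = F
x2 ⊕ x6 = T ⊕ T = F
x5 ⊕ (x2 ⊕ x6) = F ⊕ F = F
x1 ∧ x6 = T ∧ T = T
(x1 ∧ x6) ↔ x4 = T ↔ F = F
x1 ⊕ x5 = T ⊕ F = T
x5 ∨ x2 = F ∨ T = T
(x1 ⊕ x5) ↔ (x5 ∨ x2) = T ↔ T = T
x3 ⊕ ((x1 ⊕ x5) ↔ (x5 ∨ x2)) = T ⊕ T = F
((x1 ∧ x6) ↔ x4) ↔ (x3 ⊕ ((x1 ⊕ x5) ↔ (x5 ∨ x2))) = F ↔ F = T
(x5 ⊕ (x2 ⊕ x6)) → (((x1 ∧ x6) ↔ x4) ↔ (x3 ⊕ ((x1 ⊕ x5) ↔ (x5 ∨ x2)))) = F → T = T
¬((x5 ⊕ (x2 ⊕ x6)) → (((x1 ∧ x6) ↔ x4) ↔ (x3 ⊕ ((x1 ⊕ x5) ↔ (x5 ∨ x2))))) = ¬T = F
((x3 ∨ x2) ⊕ (((x2 ∧ x3) ↔ x5) ⊕ (x3 ↔ x6))) → ¬((x5 ⊕ (x2 ⊕ x6)) → (((x1 ∧ x6) ↔ x4) ↔ (x3 ⊕ ((x1 ⊕ x5) ↔ (x5 ∨ x2))))) = F → F = T

T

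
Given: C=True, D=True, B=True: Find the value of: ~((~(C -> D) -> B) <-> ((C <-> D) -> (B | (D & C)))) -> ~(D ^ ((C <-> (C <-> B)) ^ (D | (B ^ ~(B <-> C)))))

True

C -> D = True -> True = True
~(C -> D) = ~True = False
~(C -> D) -> B = False -> True = True
C <-> D = True <-> True = True
D & C = True & True = True
B | (D & C) = True | True = True
(C <-> D) -> (B | (D & C)) = True -> True = True
(~(C -> D) -> B) <-> ((C <-> D) -> (B | (D & C))) = True <-> True = True
~((~(C -> D) -> B) <-> ((C <-> D) -> (B | (D & C)))) = ~True = False
C <-> B = True <-> True = True
C <-> (C <-> B) = True <-> True = True
B <-> C = True <-> True = True
~(B <-> C) = ~True = False
B ^ ~(B <-> C) = True ^ False = True
D | (B ^ ~(B <-> C)) = True | True = True
(C <-> (C <-> B)) ^ (D | (B ^ ~(B <-> C))) = True ^ True = False
D ^ ((C <-> (C <-> B)) ^ (D | (B ^ ~(B <-> C)))) = True ^ False = True
~(D ^ ((C <-> (C <-> B)) ^ (D | (B ^ ~(B <-> C))))) = ~True = False
~((~(C -> D) -> B) <-> ((C <-> D) -> (B | (D & C)))) -> ~(D ^ ((C <-> (C <-> B)) ^ (D | (B ^ ~(B <-> C))))) = False -> False = True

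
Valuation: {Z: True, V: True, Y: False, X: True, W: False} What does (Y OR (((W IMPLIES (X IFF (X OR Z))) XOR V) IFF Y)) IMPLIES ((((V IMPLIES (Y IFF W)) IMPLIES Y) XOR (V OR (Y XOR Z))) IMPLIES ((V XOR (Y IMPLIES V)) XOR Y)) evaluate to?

X OR Z = True OR True = True
X IFF (X OR Z) = True IFF True = True
W IMPLIES (X IFF (X OR Z)) = False IMPLIES True = True
(W IMPLIES (X IFF (X OR Z))) XOR V = True XOR True = False
((W IMPLIES (X IFF (X OR Z))) XOR V) IFF Y = False IFF False = True
Y OR (((W IMPLIES (X IFF (X OR Z))) XOR V) IFF Y) = False OR True = True
Y IFF W = False IFF False = True
V IMPLIES (Y IFF W) = True IMPLIES True = True
(V IMPLIES (Y IFF W)) IMPLIES Y = True IMPLIES False = False
Y XOR Z = False XOR True = True
V OR (Y XOR Z) = True OR True = True
((V IMPLIES (Y IFF W)) IMPLIES Y) XOR (V OR (Y XOR Z)) = False XOR True = True
Y IMPLIES V = False IMPLIES True = True
V XOR (Y IMPLIES V) = True XOR True = False
(V XOR (Y IMPLIES V)) XOR Y = False XOR False = False
(((V IMPLIES (Y IFF W)) IMPLIES Y) XOR (V OR (Y XOR Z))) IMPLIES ((V XOR (Y IMPLIES V)) XOR Y) = True IMPLIES False = False
(Y OR (((W IMPLIES (X IFF (X OR Z))) XOR V) IFF Y)) IMPLIES ((((V IMPLIES (Y IFF W)) IMPLIES Y) XOR (V OR (Y XOR Z))) IMPLIES ((V XOR (Y IMPLIES V)) XOR Y)) = True IMPLIES False = False

False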